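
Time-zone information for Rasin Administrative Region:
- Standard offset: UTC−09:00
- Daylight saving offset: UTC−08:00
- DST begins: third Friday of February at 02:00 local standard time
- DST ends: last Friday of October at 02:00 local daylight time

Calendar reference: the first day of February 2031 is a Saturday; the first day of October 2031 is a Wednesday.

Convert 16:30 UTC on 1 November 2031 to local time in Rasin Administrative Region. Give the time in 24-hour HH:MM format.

1 February 2031 is a Saturday, so the first Friday is February 7 and the third is February 21.
1 October 2031 is a Wednesday, so Fridays fall on 3, 10, 17, 24, 31; the last is October 31.
At the standard offset (UTC−09:00), 16:30 UTC − 9h = 07:30 Rasin Administrative Region standard time.
The standard-time date in Rasin Administrative Region, 1 November 2031, is outside the daylight-saving period (21 February – 31 October), so Rasin Administrative Region is on standard time, UTC−09:00.
16:30 UTC − 9h = 07:30 local.

07:30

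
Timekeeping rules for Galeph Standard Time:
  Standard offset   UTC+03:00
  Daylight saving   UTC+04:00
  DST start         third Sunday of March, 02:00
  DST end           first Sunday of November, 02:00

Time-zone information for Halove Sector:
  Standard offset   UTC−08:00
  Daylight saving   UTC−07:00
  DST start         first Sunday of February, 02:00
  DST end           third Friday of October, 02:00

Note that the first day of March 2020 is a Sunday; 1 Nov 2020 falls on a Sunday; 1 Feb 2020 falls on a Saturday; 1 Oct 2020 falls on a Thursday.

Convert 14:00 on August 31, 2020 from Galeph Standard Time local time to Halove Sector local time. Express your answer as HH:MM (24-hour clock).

1 March 2020 is a Sunday, so the first Sunday is March 1 and the third is March 15.
1 November 2020 is a Sunday, so the first Sunday is November 1.
August 31, 2020 lies within the daylight-saving period (15 March – 1 November), so Galeph Standard Time is on daylight time, UTC+04:00.
14:00 Galeph Standard Time − 4h = 10:00 UTC.
1 February 2020 is a Saturday, so the first Sunday is February 2.
1 October 2020 is a Thursday, so the first Friday is October 2 and the third is October 16.
At the standard offset (UTC−08:00), 10:00 UTC − 8h = 02:00 Halove Sector standard time.
The standard-time date in Halove Sector, August 31, 2020, falls between 2 February and 16 October, so daylight saving is in effect and Halove Sector is at UTC−07:00.
10:00 UTC − 7h = 03:00 Halove Sector.

03:00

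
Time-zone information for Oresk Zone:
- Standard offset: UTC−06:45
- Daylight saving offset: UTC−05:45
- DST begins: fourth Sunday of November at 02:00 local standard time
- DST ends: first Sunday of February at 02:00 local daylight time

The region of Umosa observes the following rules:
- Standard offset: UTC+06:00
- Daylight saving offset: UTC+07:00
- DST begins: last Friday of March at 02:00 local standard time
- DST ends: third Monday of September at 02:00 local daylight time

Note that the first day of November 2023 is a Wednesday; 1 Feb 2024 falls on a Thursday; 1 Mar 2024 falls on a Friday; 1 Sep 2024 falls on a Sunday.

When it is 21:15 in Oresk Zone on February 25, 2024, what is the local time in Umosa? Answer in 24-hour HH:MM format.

1 November 2023 is a Wednesday, so the first Sunday is November 5 and the fourth is November 26.
1 February 2024 is a Thursday, so the first Sunday is February 4.
Daylight saving runs 26 November 2023 – 4 February 2024; February 25, 2024 is outside that window, so Oresk Zone is on standard time at UTC−06:45.
21:15 Oresk Zone + 6h45m = 04:00 UTC (rolling into the next day, 26 February 2024).
1 March 2024 is a Friday, so Fridays fall on 1, 8, 15, 22, 29; the last is March 29.
1 September 2024 is a Sunday, so the first Monday is September 2 and the third is September 16.
At the standard offset (UTC+06:00), 04:00 UTC + 6h = 10:00 Umosa standard time.
Daylight saving runs 29 March – 16 September; the standard-time date in Umosa, February 26, 2024, is outside that window, so Umosa is on standard time at UTC+06:00.
04:00 UTC + 6h = 10:00 Umosa.

10:00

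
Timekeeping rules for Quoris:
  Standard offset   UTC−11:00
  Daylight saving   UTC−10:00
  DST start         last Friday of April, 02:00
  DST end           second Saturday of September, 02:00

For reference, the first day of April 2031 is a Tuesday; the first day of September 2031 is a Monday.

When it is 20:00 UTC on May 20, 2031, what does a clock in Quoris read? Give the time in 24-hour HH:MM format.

1 April 2031 is a Tuesday, so Fridays fall on 4, 11, 18, 25; the last is April 25.
1 September 2031 is a Monday, so the first Saturday is September 6 and the second is September 13.
At the standard offset (UTC−11:00), 20:00 UTC − 11h = 09:00 Quoris standard time.
The standard-time date in Quoris, May 20, 2031, falls between 25 April and 13 September, so daylight saving is in effect and Quoris is at UTC−10:00.
20:00 UTC − 10h = 10:00 local.

10:00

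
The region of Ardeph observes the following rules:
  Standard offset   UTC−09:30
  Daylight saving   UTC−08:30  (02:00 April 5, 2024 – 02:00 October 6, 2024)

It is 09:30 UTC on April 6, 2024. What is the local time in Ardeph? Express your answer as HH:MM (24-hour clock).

At the standard offset (UTC−09:30), 09:30 UTC − 9h30m = 00:00 Ardeph standard time.
The standard-time date in Ardeph, April 6, 2024, lies within the daylight-saving period (5 April – 6 October), so Ardeph is on daylight time, UTC−08:30.
09:30 UTC − 8h30m = 01:00 local.

01:00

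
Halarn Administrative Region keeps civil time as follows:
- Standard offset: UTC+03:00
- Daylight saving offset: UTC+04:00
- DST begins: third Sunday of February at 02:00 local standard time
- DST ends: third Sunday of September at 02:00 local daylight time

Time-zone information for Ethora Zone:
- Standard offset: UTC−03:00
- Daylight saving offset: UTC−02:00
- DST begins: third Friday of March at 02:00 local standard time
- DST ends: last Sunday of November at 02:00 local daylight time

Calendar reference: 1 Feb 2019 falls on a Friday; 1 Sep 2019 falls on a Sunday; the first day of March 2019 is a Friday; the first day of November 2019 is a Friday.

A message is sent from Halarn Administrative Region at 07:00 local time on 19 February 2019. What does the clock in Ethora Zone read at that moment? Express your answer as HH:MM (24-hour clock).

1 February 2019 is a Friday, so the first Sunday is February 3 and the third is February 17.
1 September 2019 is a Sunday, so the first Sunday is September 1 and the third is September 15.
19 February 2019 falls between 17 February and 15 September, so daylight saving is in effect and Halarn Administrative Region is at UTC+04:00.
07:00 Halarn Administrative Region − 4h = 03:00 UTC.
1 March 2019 is a Friday, so the first Friday is March 1 and the third is March 15.
1 November 2019 is a Friday, so Sundays fall on 3, 10, 17, 24; the last is November 24.
At the standard offset (UTC−03:00), 03:00 UTC − 3h = 00:00 Ethora Zone standard time.
The standard-time date in Ethora Zone, 19 February 2019, is outside the daylight-saving period (15 March – 24 November), so Ethora Zone is on standard time, UTC−03:00.
03:00 UTC − 3h = 00:00 Ethora Zone.

00:00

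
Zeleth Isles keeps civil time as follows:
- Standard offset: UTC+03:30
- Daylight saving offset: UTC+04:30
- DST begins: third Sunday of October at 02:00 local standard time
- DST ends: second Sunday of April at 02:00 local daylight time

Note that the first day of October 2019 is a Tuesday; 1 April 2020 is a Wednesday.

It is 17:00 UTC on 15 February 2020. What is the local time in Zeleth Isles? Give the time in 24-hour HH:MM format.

1 October 2019 is a Tuesday, so the first Sunday is October 6 and the third is October 20.
1 April 2020 is a Wednesday, so the first Sunday is April 5 and the second is April 12.
At the standard offset (UTC+03:30), 17:00 UTC + 3h30m = 20:30 Zeleth Isles standard time.
The standard-time date in Zeleth Isles, 15 February 2020, falls between 20 October 2019 and 12 April 2020, so daylight saving is in effect and Zeleth Isles is at UTC+04:30.
17:00 UTC + 4h30m = 21:30 local.

21:30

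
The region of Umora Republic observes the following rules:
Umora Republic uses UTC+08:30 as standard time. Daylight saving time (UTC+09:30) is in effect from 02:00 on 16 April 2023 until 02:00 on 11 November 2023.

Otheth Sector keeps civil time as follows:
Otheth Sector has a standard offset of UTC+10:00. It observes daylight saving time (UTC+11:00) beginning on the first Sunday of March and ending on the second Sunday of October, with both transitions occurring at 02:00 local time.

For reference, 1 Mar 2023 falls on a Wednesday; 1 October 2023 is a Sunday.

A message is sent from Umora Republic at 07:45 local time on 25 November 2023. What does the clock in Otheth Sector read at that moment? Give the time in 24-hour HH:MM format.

09:15

Daylight saving runs 16 April – 11 November; 25 November 2023 is outside that window, so Umora Republic is on standard time at UTC+08:30.
07:45 Umora Republic − 8h30m = 23:15 UTC (rolling into the previous day, 24 November 2023).
1 March 2023 is a Wednesday, so the first Sunday is March 5.
1 October 2023 is a Sunday, so the first Sunday is October 1 and the second is October 8.
At the standard offset (UTC+10:00), 23:15 UTC + 10h = 09:15 Otheth Sector standard time (rolling into the next day, 25 November 2023).
The standard-time date in Otheth Sector, 25 November 2023, is outside the daylight-saving period (5 March – 8 October), so Otheth Sector is on standard time, UTC+10:00.
23:15 UTC + 10h = 09:15 Otheth Sector (rolling into the next day, 25 November 2023).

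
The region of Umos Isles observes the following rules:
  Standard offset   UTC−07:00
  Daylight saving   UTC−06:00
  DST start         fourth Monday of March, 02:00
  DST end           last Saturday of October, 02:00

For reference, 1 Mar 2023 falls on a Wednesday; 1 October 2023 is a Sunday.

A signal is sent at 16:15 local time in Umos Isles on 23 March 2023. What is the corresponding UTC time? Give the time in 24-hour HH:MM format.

1 March 2023 is a Wednesday, so the first Monday is March 6 and the fourth is March 27.
1 October 2023 is a Sunday, so Saturdays fall on 7, 14, 21, 28; the last is October 28.
23 March 2023 does not fall between 27 March and 28 October, so daylight saving is not in effect and Umos Isles is at UTC−07:00.
16:15 local + 7h = 23:15 UTC.

23:15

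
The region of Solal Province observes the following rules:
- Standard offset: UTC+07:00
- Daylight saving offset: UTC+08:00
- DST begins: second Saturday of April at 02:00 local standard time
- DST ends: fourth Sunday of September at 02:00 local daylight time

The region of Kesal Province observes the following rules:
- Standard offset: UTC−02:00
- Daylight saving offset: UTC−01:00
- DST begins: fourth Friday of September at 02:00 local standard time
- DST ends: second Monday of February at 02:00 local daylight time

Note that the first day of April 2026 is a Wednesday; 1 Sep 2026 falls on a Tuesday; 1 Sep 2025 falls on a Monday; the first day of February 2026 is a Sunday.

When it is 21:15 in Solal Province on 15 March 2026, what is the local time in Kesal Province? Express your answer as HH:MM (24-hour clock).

1 April 2026 is a Wednesday, so the first Saturday is April 4 and the second is April 11.
1 September 2026 is a Tuesday, so the first Sunday is September 6 and the fourth is September 27.
Daylight saving runs 11 April – 27 September; 15 March 2026 is outside that window, so Solal Province is on standard time at UTC+07:00.
21:15 Solal Province − 7h = 14:15 UTC.
1 September 2025 is a Monday, so the first Friday is September 5 and the fourth is September 26.
1 February 2026 is a Sunday, so the first Monday is February 2 and the second is February 9.
At the standard offset (UTC−02:00), 14:15 UTC − 2h = 12:15 Kesal Province standard time.
Daylight saving runs 26 September 2025 – 9 February 2026; the standard-time date in Kesal Province, 15 March 2026, is outside that window, so Kesal Province is on standard time at UTC−02:00.
14:15 UTC − 2h = 12:15 Kesal Province.

12:15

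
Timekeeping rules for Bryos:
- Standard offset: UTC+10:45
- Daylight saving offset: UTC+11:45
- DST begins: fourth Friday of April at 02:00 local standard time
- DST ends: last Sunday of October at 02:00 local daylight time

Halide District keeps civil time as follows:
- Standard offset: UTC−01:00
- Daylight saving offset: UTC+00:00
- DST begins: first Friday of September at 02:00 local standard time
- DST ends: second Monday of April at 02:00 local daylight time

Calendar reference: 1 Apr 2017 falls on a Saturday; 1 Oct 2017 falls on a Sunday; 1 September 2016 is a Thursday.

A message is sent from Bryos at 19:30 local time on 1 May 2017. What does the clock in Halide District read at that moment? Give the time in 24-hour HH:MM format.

06:45

1 April 2017 is a Saturday, so the first Friday is April 7 and the fourth is April 28.
1 October 2017 is a Sunday, so Sundays fall on 1, 8, 15, 22, 29; the last is October 29.
1 May 2017 falls between 28 April and 29 October, so daylight saving is in effect and Bryos is at UTC+11:45.
19:30 Bryos − 11h45m = 07:45 UTC.
1 September 2016 is a Thursday, so the first Friday is September 2.
1 April 2017 is a Saturday, so the first Monday is April 3 and the second is April 10.
At the standard offset (UTC−01:00), 07:45 UTC − 1h = 06:45 Halide District standard time.
Daylight saving runs 2 September 2016 – 10 April 2017; the standard-time date in Halide District, 1 May 2017, is outside that window, so Halide District is on standard time at UTC−01:00.
07:45 UTC − 1h = 06:45 Halide District.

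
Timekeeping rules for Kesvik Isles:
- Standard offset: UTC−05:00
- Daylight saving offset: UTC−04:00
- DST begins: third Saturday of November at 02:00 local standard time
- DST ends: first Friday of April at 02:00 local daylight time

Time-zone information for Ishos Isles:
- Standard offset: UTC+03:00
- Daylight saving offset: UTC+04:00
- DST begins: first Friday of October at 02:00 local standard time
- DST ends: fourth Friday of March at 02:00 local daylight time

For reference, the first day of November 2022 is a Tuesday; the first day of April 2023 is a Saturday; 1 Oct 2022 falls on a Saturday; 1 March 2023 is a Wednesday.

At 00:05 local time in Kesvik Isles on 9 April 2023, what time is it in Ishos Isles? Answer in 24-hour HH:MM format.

1 November 2022 is a Tuesday, so the first Saturday is November 5 and the third is November 19.
1 April 2023 is a Saturday, so the first Friday is April 7.
9 April 2023 is outside the daylight-saving period (19 November 2022 – 7 April 2023), so Kesvik Isles is on standard time, UTC−05:00.
00:05 Kesvik Isles + 5h = 05:05 UTC.
1 October 2022 is a Saturday, so the first Friday is October 7.
1 March 2023 is a Wednesday, so the first Friday is March 3 and the fourth is March 24.
At the standard offset (UTC+03:00), 05:05 UTC + 3h = 08:05 Ishos Isles standard time.
The standard-time date in Ishos Isles, 9 April 2023, is outside the daylight-saving period (7 October 2022 – 24 March 2023), so Ishos Isles is on standard time, UTC+03:00.
05:05 UTC + 3h = 08:05 Ishos Isles.

08:05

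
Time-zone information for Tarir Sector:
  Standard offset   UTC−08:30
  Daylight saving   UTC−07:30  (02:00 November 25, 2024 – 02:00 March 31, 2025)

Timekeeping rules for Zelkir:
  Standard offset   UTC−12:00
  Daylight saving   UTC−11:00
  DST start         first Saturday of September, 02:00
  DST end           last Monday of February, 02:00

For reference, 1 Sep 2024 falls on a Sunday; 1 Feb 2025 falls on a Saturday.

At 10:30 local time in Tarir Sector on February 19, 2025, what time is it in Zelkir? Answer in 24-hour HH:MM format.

07:00

February 19, 2025 falls between 25 November 2024 and 31 March 2025, so daylight saving is in effect and Tarir Sector is at UTC−07:30.
10:30 Tarir Sector + 7h30m = 18:00 UTC.
1 September 2024 is a Sunday, so the first Saturday is September 7.
1 February 2025 is a Saturday, so Mondays fall on 3, 10, 17, 24; the last is February 24.
At the standard offset (UTC−12:00), 18:00 UTC − 12h = 06:00 Zelkir standard time.
The standard-time date in Zelkir, February 19, 2025, lies within the daylight-saving period (7 September 2024 – 24 February 2025), so Zelkir is on daylight time, UTC−11:00.
18:00 UTC − 11h = 07:00 Zelkir.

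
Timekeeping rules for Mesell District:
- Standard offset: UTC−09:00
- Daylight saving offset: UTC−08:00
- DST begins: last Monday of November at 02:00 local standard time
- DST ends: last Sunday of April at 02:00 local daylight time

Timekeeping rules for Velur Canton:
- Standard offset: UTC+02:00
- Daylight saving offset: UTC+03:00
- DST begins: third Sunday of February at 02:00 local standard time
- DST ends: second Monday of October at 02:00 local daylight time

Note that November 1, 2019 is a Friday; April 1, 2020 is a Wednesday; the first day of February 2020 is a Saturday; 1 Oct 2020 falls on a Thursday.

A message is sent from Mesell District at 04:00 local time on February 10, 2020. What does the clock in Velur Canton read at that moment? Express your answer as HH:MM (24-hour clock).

14:00

1 November 2019 is a Friday, so Mondays fall on 4, 11, 18, 25; the last is November 25.
1 April 2020 is a Wednesday, so Sundays fall on 5, 12, 19, 26; the last is April 26.
February 10, 2020 lies within the daylight-saving period (25 November 2019 – 26 April 2020), so Mesell District is on daylight time, UTC−08:00.
04:00 Mesell District + 8h = 12:00 UTC.
1 February 2020 is a Saturday, so the first Sunday is February 2 and the third is February 16.
1 October 2020 is a Thursday, so the first Monday is October 5 and the second is October 12.
At the standard offset (UTC+02:00), 12:00 UTC + 2h = 14:00 Velur Canton standard time.
The standard-time date in Velur Canton, February 10, 2020, does not fall between 16 February and 12 October, so daylight saving is not in effect and Velur Canton is at UTC+02:00.
12:00 UTC + 2h = 14:00 Velur Canton.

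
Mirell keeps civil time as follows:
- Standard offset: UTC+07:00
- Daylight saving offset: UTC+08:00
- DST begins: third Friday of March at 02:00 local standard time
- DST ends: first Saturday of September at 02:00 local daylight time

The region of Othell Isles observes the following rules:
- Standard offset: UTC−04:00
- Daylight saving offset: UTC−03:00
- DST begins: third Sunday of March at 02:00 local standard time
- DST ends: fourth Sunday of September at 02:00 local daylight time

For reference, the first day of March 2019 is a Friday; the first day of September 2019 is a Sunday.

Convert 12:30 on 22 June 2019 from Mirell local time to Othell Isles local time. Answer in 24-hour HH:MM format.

1 March 2019 is a Friday, so the first Friday is March 1 and the third is March 15.
1 September 2019 is a Sunday, so the first Saturday is September 7.
Daylight saving runs 15 March – 7 September; 22 June 2019 is inside that window, so Mirell is at UTC+08:00.
12:30 Mirell − 8h = 04:30 UTC.
1 March 2019 is a Friday, so the first Sunday is March 3 and the third is March 17.
1 September 2019 is a Sunday, so the first Sunday is September 1 and the fourth is September 22.
At the standard offset (UTC−04:00), 04:30 UTC − 4h = 00:30 Othell Isles standard time.
Daylight saving runs 17 March – 22 September; the standard-time date in Othell Isles, 22 June 2019, is inside that window, so Othell Isles is at UTC−03:00.
04:30 UTC − 3h = 01:30 Othell Isles.

01:30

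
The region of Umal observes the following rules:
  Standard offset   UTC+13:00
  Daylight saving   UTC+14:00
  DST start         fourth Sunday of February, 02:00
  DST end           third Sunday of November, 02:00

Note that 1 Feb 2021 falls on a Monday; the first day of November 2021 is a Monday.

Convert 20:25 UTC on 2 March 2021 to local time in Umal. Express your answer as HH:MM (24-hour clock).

1 February 2021 is a Monday, so the first Sunday is February 7 and the fourth is February 28.
1 November 2021 is a Monday, so the first Sunday is November 7 and the third is November 21.
At the standard offset (UTC+13:00), 20:25 UTC + 13h = 09:25 Umal standard time (rolling into the next day, 3 March 2021).
The standard-time date in Umal, 3 March 2021, lies within the daylight-saving period (28 February – 21 November), so Umal is on daylight time, UTC+14:00.
20:25 UTC + 14h = 10:25 local (rolling into the next day, 3 March 2021).

10:25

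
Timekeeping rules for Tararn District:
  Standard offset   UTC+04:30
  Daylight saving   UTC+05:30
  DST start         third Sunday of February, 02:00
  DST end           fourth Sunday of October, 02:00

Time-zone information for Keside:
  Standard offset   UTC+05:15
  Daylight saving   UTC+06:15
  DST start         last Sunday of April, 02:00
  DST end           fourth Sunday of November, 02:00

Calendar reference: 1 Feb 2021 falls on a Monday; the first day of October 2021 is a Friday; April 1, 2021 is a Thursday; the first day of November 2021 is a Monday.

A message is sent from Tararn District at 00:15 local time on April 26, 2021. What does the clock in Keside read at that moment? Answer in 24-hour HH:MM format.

01:00

1 February 2021 is a Monday, so the first Sunday is February 7 and the third is February 21.
1 October 2021 is a Friday, so the first Sunday is October 3 and the fourth is October 24.
April 26, 2021 falls between 21 February and 24 October, so daylight saving is in effect and Tararn District is at UTC+05:30.
00:15 Tararn District − 5h30m = 18:45 UTC (rolling into the previous day, 25 April 2021).
1 April 2021 is a Thursday, so Sundays fall on 4, 11, 18, 25; the last is April 25.
1 November 2021 is a Monday, so the first Sunday is November 7 and the fourth is November 28.
At the standard offset (UTC+05:15), 18:45 UTC + 5h15m = 00:00 Keside standard time (rolling into the next day, 26 April 2021).
Daylight saving runs 25 April – 28 November; the standard-time date in Keside, April 26, 2021, is inside that window, so Keside is at UTC+06:15.
18:45 UTC + 6h15m = 01:00 Keside (rolling into the next day, 26 April 2021).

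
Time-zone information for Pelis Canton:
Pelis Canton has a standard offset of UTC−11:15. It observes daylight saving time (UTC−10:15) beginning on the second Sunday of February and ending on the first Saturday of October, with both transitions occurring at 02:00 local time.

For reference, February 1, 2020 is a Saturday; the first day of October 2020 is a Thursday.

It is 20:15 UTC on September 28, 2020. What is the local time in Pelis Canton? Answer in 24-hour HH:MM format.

1 February 2020 is a Saturday, so the first Sunday is February 2 and the second is February 9.
1 October 2020 is a Thursday, so the first Saturday is October 3.
At the standard offset (UTC−11:15), 20:15 UTC − 11h15m = 09:00 Pelis Canton standard time.
The standard-time date in Pelis Canton, September 28, 2020, falls between 9 February and 3 October, so daylight saving is in effect and Pelis Canton is at UTC−10:15.
20:15 UTC − 10h15m = 10:00 local.

10:00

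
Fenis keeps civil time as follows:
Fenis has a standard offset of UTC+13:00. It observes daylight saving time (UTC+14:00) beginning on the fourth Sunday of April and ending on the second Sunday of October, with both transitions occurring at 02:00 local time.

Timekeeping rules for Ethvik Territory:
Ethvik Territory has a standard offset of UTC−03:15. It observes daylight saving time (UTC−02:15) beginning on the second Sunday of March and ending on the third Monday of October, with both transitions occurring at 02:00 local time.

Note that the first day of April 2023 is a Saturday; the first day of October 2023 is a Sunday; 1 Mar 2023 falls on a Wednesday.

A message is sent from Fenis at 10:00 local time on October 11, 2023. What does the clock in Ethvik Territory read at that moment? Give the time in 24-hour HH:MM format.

18:45

1 April 2023 is a Saturday, so the first Sunday is April 2 and the fourth is April 23.
1 October 2023 is a Sunday, so the first Sunday is October 1 and the second is October 8.
October 11, 2023 does not fall between 23 April and 8 October, so daylight saving is not in effect and Fenis is at UTC+13:00.
10:00 Fenis − 13h = 21:00 UTC (rolling into the previous day, 10 October 2023).
1 March 2023 is a Wednesday, so the first Sunday is March 5 and the second is March 12.
1 October 2023 is a Sunday, so the first Monday is October 2 and the third is October 16.
At the standard offset (UTC−03:15), 21:00 UTC − 3h15m = 17:45 Ethvik Territory standard time.
Daylight saving runs 12 March – 16 October; the standard-time date in Ethvik Territory, October 10, 2023, is inside that window, so Ethvik Territory is at UTC−02:15.
21:00 UTC − 2h15m = 18:45 Ethvik Territory.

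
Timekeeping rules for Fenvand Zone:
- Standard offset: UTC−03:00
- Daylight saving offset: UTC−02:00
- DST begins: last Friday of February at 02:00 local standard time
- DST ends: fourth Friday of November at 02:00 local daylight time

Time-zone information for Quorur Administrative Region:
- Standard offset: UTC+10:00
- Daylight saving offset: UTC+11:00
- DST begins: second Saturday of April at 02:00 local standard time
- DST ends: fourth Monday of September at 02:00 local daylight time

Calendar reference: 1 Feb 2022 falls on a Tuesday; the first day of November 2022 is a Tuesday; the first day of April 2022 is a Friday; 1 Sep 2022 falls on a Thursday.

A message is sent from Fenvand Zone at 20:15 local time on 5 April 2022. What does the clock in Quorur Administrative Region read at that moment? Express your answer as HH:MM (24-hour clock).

1 February 2022 is a Tuesday, so Fridays fall on 4, 11, 18, 25; the last is February 25.
1 November 2022 is a Tuesday, so the first Friday is November 4 and the fourth is November 25.
5 April 2022 falls between 25 February and 25 November, so daylight saving is in effect and Fenvand Zone is at UTC−02:00.
20:15 Fenvand Zone + 2h = 22:15 UTC.
1 April 2022 is a Friday, so the first Saturday is April 2 and the second is April 9.
1 September 2022 is a Thursday, so the first Monday is September 5 and the fourth is September 26.
At the standard offset (UTC+10:00), 22:15 UTC + 10h = 08:15 Quorur Administrative Region standard time (rolling into the next day, 6 April 2022).
Daylight saving runs 9 April – 26 September; the standard-time date in Quorur Administrative Region, 6 April 2022, is outside that window, so Quorur Administrative Region is on standard time at UTC+10:00.
22:15 UTC + 10h = 08:15 Quorur Administrative Region (rolling into the next day, 6 April 2022).

08:15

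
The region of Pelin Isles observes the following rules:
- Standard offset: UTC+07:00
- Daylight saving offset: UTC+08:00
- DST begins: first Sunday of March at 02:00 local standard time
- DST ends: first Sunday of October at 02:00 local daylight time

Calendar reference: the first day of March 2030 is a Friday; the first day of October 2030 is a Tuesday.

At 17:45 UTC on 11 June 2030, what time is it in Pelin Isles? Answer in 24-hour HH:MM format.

01:45

1 March 2030 is a Friday, so the first Sunday is March 3.
1 October 2030 is a Tuesday, so the first Sunday is October 6.
At the standard offset (UTC+07:00), 17:45 UTC + 7h = 00:45 Pelin Isles standard time (rolling into the next day, 12 June 2030).
The standard-time date in Pelin Isles, 12 June 2030, lies within the daylight-saving period (3 March – 6 October), so Pelin Isles is on daylight time, UTC+08:00.
17:45 UTC + 8h = 01:45 local (rolling into the next day, 12 June 2030).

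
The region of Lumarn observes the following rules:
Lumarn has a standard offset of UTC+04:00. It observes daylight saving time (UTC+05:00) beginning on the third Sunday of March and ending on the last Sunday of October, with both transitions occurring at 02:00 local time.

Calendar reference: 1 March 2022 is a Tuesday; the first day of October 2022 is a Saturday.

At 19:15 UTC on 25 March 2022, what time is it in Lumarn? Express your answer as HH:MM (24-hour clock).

00:15

1 March 2022 is a Tuesday, so the first Sunday is March 6 and the third is March 20.
1 October 2022 is a Saturday, so Sundays fall on 2, 9, 16, 23, 30; the last is October 30.
At the standard offset (UTC+04:00), 19:15 UTC + 4h = 23:15 Lumarn standard time.
Daylight saving runs 20 March – 30 October; the standard-time date in Lumarn, 25 March 2022, is inside that window, so Lumarn is at UTC+05:00.
19:15 UTC + 5h = 00:15 local (rolling into the next day, 26 March 2022).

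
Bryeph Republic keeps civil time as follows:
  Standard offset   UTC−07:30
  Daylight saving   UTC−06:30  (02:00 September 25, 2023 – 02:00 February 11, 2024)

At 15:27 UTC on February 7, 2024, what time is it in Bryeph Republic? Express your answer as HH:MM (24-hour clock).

08:57

At the standard offset (UTC−07:30), 15:27 UTC − 7h30m = 07:57 Bryeph Republic standard time.
The standard-time date in Bryeph Republic, February 7, 2024, falls between 25 September 2023 and 11 February 2024, so daylight saving is in effect and Bryeph Republic is at UTC−06:30.
15:27 UTC − 6h30m = 08:57 local.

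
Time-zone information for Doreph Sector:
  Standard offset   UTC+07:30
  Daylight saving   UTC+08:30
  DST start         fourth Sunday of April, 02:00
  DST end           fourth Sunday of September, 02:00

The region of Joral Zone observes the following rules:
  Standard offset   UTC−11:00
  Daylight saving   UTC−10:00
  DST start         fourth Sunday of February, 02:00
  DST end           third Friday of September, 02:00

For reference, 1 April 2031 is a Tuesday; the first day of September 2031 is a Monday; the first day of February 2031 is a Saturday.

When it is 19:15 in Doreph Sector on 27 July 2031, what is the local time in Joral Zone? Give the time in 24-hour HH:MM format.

00:45

1 April 2031 is a Tuesday, so the first Sunday is April 6 and the fourth is April 27.
1 September 2031 is a Monday, so the first Sunday is September 7 and the fourth is September 28.
27 July 2031 falls between 27 April and 28 September, so daylight saving is in effect and Doreph Sector is at UTC+08:30.
19:15 Doreph Sector − 8h30m = 10:45 UTC.
1 February 2031 is a Saturday, so the first Sunday is February 2 and the fourth is February 23.
1 September 2031 is a Monday, so the first Friday is September 5 and the third is September 19.
At the standard offset (UTC−11:00), 10:45 UTC − 11h = 23:45 Joral Zone standard time (rolling into the previous day, 26 July 2031).
The standard-time date in Joral Zone, 26 July 2031, falls between 23 February and 19 September, so daylight saving is in effect and Joral Zone is at UTC−10:00.
10:45 UTC − 10h = 00:45 Joral Zone.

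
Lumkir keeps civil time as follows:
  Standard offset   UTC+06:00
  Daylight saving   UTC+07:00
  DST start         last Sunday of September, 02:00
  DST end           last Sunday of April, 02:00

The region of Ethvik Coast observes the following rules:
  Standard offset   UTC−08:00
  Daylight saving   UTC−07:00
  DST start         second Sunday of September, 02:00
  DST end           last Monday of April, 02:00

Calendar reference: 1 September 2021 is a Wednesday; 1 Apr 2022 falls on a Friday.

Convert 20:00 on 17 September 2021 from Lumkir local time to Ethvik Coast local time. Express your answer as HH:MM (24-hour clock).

07:00

1 September 2021 is a Wednesday, so Sundays fall on 5, 12, 19, 26; the last is September 26.
1 April 2022 is a Friday, so Sundays fall on 3, 10, 17, 24; the last is April 24.
17 September 2021 does not fall between 26 September 2021 and 24 April 2022, so daylight saving is not in effect and Lumkir is at UTC+06:00.
20:00 Lumkir − 6h = 14:00 UTC.
1 September 2021 is a Wednesday, so the first Sunday is September 5 and the second is September 12.
1 April 2022 is a Friday, so Mondays fall on 4, 11, 18, 25; the last is April 25.
At the standard offset (UTC−08:00), 14:00 UTC − 8h = 06:00 Ethvik Coast standard time.
The standard-time date in Ethvik Coast, 17 September 2021, falls between 12 September 2021 and 25 April 2022, so daylight saving is in effect and Ethvik Coast is at UTC−07:00.
14:00 UTC − 7h = 07:00 Ethvik Coast.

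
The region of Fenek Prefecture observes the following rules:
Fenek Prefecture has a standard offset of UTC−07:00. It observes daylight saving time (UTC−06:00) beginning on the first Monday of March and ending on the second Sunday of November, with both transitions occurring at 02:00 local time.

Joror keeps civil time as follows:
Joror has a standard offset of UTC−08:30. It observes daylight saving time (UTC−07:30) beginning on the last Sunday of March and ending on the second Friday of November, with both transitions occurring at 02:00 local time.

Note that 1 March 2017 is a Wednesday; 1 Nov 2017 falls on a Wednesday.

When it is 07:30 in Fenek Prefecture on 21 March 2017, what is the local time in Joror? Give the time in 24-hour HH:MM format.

1 March 2017 is a Wednesday, so the first Monday is March 6.
1 November 2017 is a Wednesday, so the first Sunday is November 5 and the second is November 12.
Daylight saving runs 6 March – 12 November; 21 March 2017 is inside that window, so Fenek Prefecture is at UTC−06:00.
07:30 Fenek Prefecture + 6h = 13:30 UTC.
1 March 2017 is a Wednesday, so Sundays fall on 5, 12, 19, 26; the last is March 26.
1 November 2017 is a Wednesday, so the first Friday is November 3 and the second is November 10.
At the standard offset (UTC−08:30), 13:30 UTC − 8h30m = 05:00 Joror standard time.
Daylight saving runs 26 March – 10 November; the standard-time date in Joror, 21 March 2017, is outside that window, so Joror is on standard time at UTC−08:30.
13:30 UTC − 8h30m = 05:00 Joror.

05:00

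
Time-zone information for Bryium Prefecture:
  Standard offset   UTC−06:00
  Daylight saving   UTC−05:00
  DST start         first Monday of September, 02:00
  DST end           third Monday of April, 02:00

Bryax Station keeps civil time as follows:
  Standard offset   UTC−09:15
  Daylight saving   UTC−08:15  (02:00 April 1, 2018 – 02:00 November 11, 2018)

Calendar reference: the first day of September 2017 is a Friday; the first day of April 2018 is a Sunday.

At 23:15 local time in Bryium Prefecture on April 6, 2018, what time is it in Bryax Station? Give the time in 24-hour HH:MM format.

1 September 2017 is a Friday, so the first Monday is September 4.
1 April 2018 is a Sunday, so the first Monday is April 2 and the third is April 16.
April 6, 2018 lies within the daylight-saving period (4 September 2017 – 16 April 2018), so Bryium Prefecture is on daylight time, UTC−05:00.
23:15 Bryium Prefecture + 5h = 04:15 UTC (rolling into the next day, 7 April 2018).
At the standard offset (UTC−09:15), 04:15 UTC − 9h15m = 19:00 Bryax Station standard time (rolling into the previous day, 6 April 2018).
Daylight saving runs 1 April – 11 November; the standard-time date in Bryax Station, April 6, 2018, is inside that window, so Bryax Station is at UTC−08:15.
04:15 UTC − 8h15m = 20:00 Bryax Station (rolling into the previous day, 6 April 2018).

20:00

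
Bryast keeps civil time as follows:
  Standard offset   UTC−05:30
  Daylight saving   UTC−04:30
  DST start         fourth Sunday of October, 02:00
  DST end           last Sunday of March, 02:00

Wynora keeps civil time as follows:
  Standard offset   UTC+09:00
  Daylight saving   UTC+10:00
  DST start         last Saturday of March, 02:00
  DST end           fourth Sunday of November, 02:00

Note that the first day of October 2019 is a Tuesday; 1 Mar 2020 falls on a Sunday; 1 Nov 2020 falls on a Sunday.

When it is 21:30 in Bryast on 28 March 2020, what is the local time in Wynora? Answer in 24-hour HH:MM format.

1 October 2019 is a Tuesday, so the first Sunday is October 6 and the fourth is October 27.
1 March 2020 is a Sunday, so Sundays fall on 1, 8, 15, 22, 29; the last is March 29.
28 March 2020 lies within the daylight-saving period (27 October 2019 – 29 March 2020), so Bryast is on daylight time, UTC−04:30.
21:30 Bryast + 4h30m = 02:00 UTC (rolling into the next day, 29 March 2020).
1 March 2020 is a Sunday, so Saturdays fall on 7, 14, 21, 28; the last is March 28.
1 November 2020 is a Sunday, so the first Sunday is November 1 and the fourth is November 22.
At the standard offset (UTC+09:00), 02:00 UTC + 9h = 11:00 Wynora standard time.
The standard-time date in Wynora, 29 March 2020, falls between 28 March and 22 November, so daylight saving is in effect and Wynora is at UTC+10:00.
02:00 UTC + 10h = 12:00 Wynora.

12:00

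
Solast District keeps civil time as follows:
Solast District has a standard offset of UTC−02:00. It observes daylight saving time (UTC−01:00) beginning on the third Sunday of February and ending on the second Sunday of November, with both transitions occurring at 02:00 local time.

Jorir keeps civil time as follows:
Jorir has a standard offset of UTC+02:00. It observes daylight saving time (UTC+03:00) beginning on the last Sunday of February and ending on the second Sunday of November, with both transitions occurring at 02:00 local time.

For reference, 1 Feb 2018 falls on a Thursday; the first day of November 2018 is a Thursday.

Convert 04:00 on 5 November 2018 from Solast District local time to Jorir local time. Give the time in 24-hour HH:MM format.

08:00

1 February 2018 is a Thursday, so the first Sunday is February 4 and the third is February 18.
1 November 2018 is a Thursday, so the first Sunday is November 4 and the second is November 11.
5 November 2018 lies within the daylight-saving period (18 February – 11 November), so Solast District is on daylight time, UTC−01:00.
04:00 Solast District + 1h = 05:00 UTC.
1 February 2018 is a Thursday, so Sundays fall on 4, 11, 18, 25; the last is February 25.
1 November 2018 is a Thursday, so the first Sunday is November 4 and the second is November 11.
At the standard offset (UTC+02:00), 05:00 UTC + 2h = 07:00 Jorir standard time.
The standard-time date in Jorir, 5 November 2018, lies within the daylight-saving period (25 February – 11 November), so Jorir is on daylight time, UTC+03:00.
05:00 UTC + 3h = 08:00 Jorir.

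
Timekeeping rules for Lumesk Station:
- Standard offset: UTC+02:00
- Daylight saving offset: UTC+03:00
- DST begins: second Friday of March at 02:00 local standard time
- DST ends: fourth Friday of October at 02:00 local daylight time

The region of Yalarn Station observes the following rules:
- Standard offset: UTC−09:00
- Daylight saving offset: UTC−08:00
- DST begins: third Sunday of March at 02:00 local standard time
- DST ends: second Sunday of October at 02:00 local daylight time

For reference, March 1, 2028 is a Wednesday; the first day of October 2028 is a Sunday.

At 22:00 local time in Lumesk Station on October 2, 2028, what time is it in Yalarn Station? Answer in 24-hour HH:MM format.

1 March 2028 is a Wednesday, so the first Friday is March 3 and the second is March 10.
1 October 2028 is a Sunday, so the first Friday is October 6 and the fourth is October 27.
October 2, 2028 lies within the daylight-saving period (10 March – 27 October), so Lumesk Station is on daylight time, UTC+03:00.
22:00 Lumesk Station − 3h = 19:00 UTC.
1 March 2028 is a Wednesday, so the first Sunday is March 5 and the third is March 19.
1 October 2028 is a Sunday, so the first Sunday is October 1 and the second is October 8.
At the standard offset (UTC−09:00), 19:00 UTC − 9h = 10:00 Yalarn Station standard time.
The standard-time date in Yalarn Station, October 2, 2028, lies within the daylight-saving period (19 March – 8 October), so Yalarn Station is on daylight time, UTC−08:00.
19:00 UTC − 8h = 11:00 Yalarn Station.

11:00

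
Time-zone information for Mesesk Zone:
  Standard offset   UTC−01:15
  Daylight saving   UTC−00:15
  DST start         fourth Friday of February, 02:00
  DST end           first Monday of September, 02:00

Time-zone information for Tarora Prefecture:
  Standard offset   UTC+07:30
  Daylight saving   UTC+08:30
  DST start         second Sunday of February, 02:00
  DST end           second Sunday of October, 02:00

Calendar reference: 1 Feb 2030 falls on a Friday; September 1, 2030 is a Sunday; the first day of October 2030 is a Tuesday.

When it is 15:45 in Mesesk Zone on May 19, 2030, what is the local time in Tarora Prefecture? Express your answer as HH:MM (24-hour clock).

00:30

1 February 2030 is a Friday, so the first Friday is February 1 and the fourth is February 22.
1 September 2030 is a Sunday, so the first Monday is September 2.
May 19, 2030 falls between 22 February and 2 September, so daylight saving is in effect and Mesesk Zone is at UTC−00:15.
15:45 Mesesk Zone + 0h15m = 16:00 UTC.
1 February 2030 is a Friday, so the first Sunday is February 3 and the second is February 10.
1 October 2030 is a Tuesday, so the first Sunday is October 6 and the second is October 13.
At the standard offset (UTC+07:30), 16:00 UTC + 7h30m = 23:30 Tarora Prefecture standard time.
The standard-time date in Tarora Prefecture, May 19, 2030, lies within the daylight-saving period (10 February – 13 October), so Tarora Prefecture is on daylight time, UTC+08:30.
16:00 UTC + 8h30m = 00:30 Tarora Prefecture (rolling into the next day, 20 May 2030).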